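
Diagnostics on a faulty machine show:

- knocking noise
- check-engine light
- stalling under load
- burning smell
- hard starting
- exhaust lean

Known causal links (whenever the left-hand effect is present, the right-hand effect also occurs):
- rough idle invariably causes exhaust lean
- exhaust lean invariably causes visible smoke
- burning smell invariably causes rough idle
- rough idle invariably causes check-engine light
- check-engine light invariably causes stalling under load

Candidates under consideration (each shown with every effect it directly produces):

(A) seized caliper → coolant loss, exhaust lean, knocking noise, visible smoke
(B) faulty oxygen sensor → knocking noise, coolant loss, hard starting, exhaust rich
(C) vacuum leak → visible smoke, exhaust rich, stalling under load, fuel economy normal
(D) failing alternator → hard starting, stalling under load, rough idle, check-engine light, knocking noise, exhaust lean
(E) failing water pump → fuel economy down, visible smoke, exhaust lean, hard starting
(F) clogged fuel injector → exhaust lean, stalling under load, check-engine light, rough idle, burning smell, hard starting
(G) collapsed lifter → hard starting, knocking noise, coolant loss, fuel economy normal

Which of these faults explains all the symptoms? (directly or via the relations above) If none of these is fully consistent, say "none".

For each candidate, compare predicted effects to what was observed:
(A) seized caliper — knocking noise +; check-engine light -; stalling under load -; burning smell -; hard starting -; exhaust lean +
(B) faulty oxygen sensor — knocking noise +; check-engine light -; stalling under load -; burning smell -; hard starting +; exhaust lean -
(C) vacuum leak — fails on knocking noise, check-engine light, burning smell, hard starting, exhaust lean (predicts exhaust rich, not exhaust lean)
(D) failing alternator — does not account for burning smell
(E) failing water pump — knocking noise -; check-engine light -; stalling under load -; burning smell -; hard starting +; exhaust lean +
(F) clogged fuel injector — knocking noise -; check-engine light +; stalling under load +; burning smell +; hard starting +; exhaust lean +
(G) collapsed lifter — knocking noise +; check-engine light -; stalling under load -; burning smell -; hard starting +; exhaust lean -
Every candidate fails on at least one observation.

none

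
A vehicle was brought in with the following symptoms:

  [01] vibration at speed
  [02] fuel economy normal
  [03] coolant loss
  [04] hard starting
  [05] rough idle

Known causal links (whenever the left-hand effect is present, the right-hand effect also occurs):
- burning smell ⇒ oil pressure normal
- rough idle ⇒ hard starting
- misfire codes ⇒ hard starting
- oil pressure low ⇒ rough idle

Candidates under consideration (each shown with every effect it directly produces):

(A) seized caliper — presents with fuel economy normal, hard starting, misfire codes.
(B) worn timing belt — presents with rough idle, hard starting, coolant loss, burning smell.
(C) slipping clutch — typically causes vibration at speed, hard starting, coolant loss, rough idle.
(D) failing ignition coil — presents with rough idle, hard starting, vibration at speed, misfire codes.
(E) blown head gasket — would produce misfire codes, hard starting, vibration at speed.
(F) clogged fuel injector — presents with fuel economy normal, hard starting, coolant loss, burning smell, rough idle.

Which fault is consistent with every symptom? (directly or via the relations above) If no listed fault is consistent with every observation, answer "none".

Per-candidate check:
(A) seized caliper — vibration at speed ✗; fuel economy normal ✓; coolant loss ✗; hard starting ✓; rough idle ✗
(B) worn timing belt — vibration at speed ✗; fuel economy normal ✗; coolant loss ✓; hard starting ✓; rough idle ✓
(C) slipping clutch — does not account for fuel economy normal
(D) failing ignition coil — vibration at speed ✓; fuel economy normal ✗; coolant loss ✗; hard starting ✓; rough idle ✓
(E) blown head gasket — does not account for fuel economy normal, coolant loss, rough idle
(F) clogged fuel injector — does not account for vibration at speed
None of the listed candidates fits everything.

none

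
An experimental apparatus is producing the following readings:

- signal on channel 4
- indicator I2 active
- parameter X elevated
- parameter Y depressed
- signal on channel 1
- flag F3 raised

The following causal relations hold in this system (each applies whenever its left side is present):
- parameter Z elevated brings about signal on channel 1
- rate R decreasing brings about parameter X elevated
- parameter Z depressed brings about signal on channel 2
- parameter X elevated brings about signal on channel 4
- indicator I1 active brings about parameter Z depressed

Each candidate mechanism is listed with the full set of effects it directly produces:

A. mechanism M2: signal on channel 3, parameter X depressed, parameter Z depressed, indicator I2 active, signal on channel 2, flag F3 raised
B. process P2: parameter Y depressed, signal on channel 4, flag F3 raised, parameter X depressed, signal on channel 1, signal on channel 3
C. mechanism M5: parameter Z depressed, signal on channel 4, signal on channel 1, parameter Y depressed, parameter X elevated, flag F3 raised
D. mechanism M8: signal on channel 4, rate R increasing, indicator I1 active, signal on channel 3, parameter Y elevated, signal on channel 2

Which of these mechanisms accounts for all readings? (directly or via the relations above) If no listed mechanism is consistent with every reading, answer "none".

none

For each candidate, compare predicted effects to what was observed:
(A) mechanism M2 — fails on signal on channel 4, parameter X elevated, parameter Y depressed, signal on channel 1 (predicts parameter X depressed, not parameter X elevated)
(B) process P2 — signal on channel 4 ✓; indicator I2 active ✗; parameter X elevated ✗; parameter Y depressed ✓; signal on channel 1 ✓; flag F3 raised ✓
(C) mechanism M5 — signal on channel 4 ✓; indicator I2 active ✗; parameter X elevated ✓; parameter Y depressed ✓; signal on channel 1 ✓; flag F3 raised ✓
(D) mechanism M8 — signal on channel 4 ✓; indicator I2 active ✗; parameter X elevated ✗; parameter Y depressed ✗; signal on channel 1 ✗; flag F3 raised ✗
No candidate is consistent with all observations.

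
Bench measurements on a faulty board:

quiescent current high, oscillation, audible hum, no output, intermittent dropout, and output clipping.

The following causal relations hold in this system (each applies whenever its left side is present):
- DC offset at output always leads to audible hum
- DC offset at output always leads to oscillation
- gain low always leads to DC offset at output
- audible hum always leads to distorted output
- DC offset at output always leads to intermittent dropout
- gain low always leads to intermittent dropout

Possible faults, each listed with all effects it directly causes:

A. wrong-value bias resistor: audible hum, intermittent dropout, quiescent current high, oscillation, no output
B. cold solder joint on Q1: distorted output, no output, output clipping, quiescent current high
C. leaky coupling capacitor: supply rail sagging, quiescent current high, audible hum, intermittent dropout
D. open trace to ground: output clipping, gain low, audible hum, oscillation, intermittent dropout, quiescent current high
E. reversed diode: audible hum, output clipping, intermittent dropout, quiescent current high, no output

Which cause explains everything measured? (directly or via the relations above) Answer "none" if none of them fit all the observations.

For each candidate, compare predicted effects to what was observed:
(A) wrong-value bias resistor — quiescent current high yes; oscillation yes; audible hum yes; no output yes; intermittent dropout yes; output clipping NO
(B) cold solder joint on Q1 — does not account for oscillation, audible hum, intermittent dropout
(C) leaky coupling capacitor — quiescent current high yes; oscillation NO; audible hum yes; no output NO; intermittent dropout yes; output clipping NO
(D) open trace to ground — quiescent current high yes; oscillation yes; audible hum yes; no output NO; intermittent dropout yes; output clipping yes
(E) reversed diode — does not account for oscillation
Every candidate fails on at least one observation.

none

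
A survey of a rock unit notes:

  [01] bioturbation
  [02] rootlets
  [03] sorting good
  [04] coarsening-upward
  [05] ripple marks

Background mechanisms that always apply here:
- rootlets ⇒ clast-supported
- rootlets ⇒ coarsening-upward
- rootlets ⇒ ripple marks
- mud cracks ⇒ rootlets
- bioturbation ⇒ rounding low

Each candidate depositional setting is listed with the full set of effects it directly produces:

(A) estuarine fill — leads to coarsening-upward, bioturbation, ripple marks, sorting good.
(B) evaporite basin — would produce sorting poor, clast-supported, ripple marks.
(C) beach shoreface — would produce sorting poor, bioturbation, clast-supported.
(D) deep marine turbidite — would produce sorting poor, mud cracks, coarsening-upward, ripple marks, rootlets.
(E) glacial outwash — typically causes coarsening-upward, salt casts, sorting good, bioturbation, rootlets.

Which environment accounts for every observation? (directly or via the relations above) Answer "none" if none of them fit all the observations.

For each candidate, compare predicted effects to what was observed:
(A) estuarine fill — bioturbation yes; rootlets NO; sorting good yes; coarsening-upward yes; ripple marks yes
(B) evaporite basin — fails on bioturbation, rootlets, sorting good, coarsening-upward (predicts sorting poor, not sorting good)
(C) beach shoreface — fails on rootlets, sorting good, coarsening-upward, ripple marks (predicts sorting poor, not sorting good)
(D) deep marine turbidite — fails on bioturbation, sorting good (predicts sorting poor, not sorting good)
(E) glacial outwash — bioturbation yes; rootlets yes; sorting good yes; coarsening-upward yes; ripple marks yes (via rootlets → ripple marks)
(E) alone accounts for all the evidence.

E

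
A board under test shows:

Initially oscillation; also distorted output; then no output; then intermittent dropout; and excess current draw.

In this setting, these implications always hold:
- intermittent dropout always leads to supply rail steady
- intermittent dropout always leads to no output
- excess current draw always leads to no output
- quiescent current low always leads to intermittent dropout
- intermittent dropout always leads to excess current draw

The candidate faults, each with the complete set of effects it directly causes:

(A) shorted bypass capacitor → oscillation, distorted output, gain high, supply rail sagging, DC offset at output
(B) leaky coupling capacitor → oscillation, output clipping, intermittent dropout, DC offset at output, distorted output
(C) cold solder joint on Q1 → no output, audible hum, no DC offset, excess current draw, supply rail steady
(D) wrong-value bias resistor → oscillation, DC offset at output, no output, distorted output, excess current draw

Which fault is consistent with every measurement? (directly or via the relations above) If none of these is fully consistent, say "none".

B

Testing each hypothesis:
(A) shorted bypass capacitor — does not account for no output, intermittent dropout, excess current draw
(B) leaky coupling capacitor — oscillation +; distorted output +; no output + (by intermittent dropout → no output); intermittent dropout +; excess current draw + (by intermittent dropout → excess current draw)
(C) cold solder joint on Q1 — does not account for oscillation, distorted output, intermittent dropout
(D) wrong-value bias resistor — does not account for intermittent dropout
(B) alone accounts for all the evidence.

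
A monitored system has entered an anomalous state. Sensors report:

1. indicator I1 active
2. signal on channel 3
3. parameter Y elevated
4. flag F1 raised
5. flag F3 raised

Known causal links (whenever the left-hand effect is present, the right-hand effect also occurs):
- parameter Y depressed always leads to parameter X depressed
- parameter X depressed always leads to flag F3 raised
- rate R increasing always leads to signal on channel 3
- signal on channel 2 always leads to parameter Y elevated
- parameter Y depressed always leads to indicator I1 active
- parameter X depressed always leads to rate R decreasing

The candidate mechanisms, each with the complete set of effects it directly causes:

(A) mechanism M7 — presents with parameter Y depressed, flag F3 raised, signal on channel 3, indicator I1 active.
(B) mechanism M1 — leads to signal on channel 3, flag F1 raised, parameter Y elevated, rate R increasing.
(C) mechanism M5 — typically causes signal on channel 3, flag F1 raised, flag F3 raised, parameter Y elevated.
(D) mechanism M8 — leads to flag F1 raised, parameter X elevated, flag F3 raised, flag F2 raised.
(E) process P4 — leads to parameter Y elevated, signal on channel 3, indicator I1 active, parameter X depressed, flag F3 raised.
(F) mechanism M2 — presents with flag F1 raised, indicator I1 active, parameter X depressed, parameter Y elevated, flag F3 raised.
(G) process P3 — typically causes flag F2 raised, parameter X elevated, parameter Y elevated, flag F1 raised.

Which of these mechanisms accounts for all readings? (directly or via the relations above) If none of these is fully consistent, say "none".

For each candidate, compare predicted effects to what was observed:
(A) mechanism M7 — indicator I1 active yes; signal on channel 3 yes; parameter Y elevated NO; flag F1 raised NO; flag F3 raised yes
(B) mechanism M1 — indicator I1 active NO; signal on channel 3 yes; parameter Y elevated yes; flag F1 raised yes; flag F3 raised NO
(C) mechanism M5 — does not account for indicator I1 active
(D) mechanism M8 — indicator I1 active NO; signal on channel 3 NO; parameter Y elevated NO; flag F1 raised yes; flag F3 raised yes
(E) process P4 — does not account for flag F1 raised
(F) mechanism M2 — indicator I1 active yes; signal on channel 3 NO; parameter Y elevated yes; flag F1 raised yes; flag F3 raised yes
(G) process P3 — indicator I1 active NO; signal on channel 3 NO; parameter Y elevated yes; flag F1 raised yes; flag F3 raised NO
No candidate is consistent with all observations.

none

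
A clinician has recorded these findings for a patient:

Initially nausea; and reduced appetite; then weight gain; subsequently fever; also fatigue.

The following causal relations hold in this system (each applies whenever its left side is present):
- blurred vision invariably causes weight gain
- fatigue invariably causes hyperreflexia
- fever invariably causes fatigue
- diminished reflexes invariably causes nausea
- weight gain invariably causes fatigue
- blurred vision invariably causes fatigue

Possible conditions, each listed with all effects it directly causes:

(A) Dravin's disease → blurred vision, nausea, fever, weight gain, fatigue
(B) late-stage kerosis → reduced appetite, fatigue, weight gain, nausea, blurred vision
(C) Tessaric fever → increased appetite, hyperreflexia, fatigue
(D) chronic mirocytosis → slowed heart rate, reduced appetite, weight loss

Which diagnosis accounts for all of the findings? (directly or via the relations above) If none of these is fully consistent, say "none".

none

Per-candidate check:
(A) Dravin's disease — nausea +; reduced appetite -; weight gain +; fever +; fatigue +
(B) late-stage kerosis — does not account for fever
(C) Tessaric fever — nausea -; reduced appetite -; weight gain -; fever -; fatigue +
(D) chronic mirocytosis — fails on nausea, weight gain, fever, fatigue (predicts weight loss, not weight gain)
No candidate is consistent with all observations.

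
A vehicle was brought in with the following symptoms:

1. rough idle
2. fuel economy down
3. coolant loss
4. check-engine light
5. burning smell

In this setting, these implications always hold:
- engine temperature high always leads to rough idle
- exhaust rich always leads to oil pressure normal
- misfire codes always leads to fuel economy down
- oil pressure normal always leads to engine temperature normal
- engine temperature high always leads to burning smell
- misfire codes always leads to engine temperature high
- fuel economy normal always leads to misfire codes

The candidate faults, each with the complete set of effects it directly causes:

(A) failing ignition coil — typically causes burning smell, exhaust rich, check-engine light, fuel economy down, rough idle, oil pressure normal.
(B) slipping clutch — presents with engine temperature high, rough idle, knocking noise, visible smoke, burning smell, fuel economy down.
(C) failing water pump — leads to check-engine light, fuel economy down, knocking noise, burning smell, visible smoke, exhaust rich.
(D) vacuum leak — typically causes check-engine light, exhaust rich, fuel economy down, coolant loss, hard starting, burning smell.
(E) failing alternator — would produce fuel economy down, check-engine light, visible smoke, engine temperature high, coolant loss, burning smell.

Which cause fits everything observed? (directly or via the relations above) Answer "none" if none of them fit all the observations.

Testing each hypothesis:
(A) failing ignition coil — rough idle match; fuel economy down match; coolant loss miss; check-engine light match; burning smell match
(B) slipping clutch — rough idle match; fuel economy down match; coolant loss miss; check-engine light miss; burning smell match
(C) failing water pump — does not account for rough idle, coolant loss
(D) vacuum leak — rough idle miss; fuel economy down match; coolant loss match; check-engine light match; burning smell match
(E) failing alternator — accounts for every observation (rough idle via engine temperature high → rough idle)
(E) is the only candidate with no mismatches.

E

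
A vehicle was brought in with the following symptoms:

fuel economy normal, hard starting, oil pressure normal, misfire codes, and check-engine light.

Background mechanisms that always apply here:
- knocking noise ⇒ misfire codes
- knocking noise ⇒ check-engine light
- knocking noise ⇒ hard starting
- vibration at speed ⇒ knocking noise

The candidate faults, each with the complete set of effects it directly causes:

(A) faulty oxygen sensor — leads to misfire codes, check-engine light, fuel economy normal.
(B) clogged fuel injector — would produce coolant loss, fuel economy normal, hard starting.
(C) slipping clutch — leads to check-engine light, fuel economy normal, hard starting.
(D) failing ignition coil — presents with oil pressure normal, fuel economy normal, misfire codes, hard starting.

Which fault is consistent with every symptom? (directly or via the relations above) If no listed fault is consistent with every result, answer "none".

none

Per-candidate check:
(A) faulty oxygen sensor — does not account for hard starting, oil pressure normal
(B) clogged fuel injector — fuel economy normal yes; hard starting yes; oil pressure normal NO; misfire codes NO; check-engine light NO
(C) slipping clutch — does not account for oil pressure normal, misfire codes
(D) failing ignition coil — does not account for check-engine light
No candidate is consistent with all observations.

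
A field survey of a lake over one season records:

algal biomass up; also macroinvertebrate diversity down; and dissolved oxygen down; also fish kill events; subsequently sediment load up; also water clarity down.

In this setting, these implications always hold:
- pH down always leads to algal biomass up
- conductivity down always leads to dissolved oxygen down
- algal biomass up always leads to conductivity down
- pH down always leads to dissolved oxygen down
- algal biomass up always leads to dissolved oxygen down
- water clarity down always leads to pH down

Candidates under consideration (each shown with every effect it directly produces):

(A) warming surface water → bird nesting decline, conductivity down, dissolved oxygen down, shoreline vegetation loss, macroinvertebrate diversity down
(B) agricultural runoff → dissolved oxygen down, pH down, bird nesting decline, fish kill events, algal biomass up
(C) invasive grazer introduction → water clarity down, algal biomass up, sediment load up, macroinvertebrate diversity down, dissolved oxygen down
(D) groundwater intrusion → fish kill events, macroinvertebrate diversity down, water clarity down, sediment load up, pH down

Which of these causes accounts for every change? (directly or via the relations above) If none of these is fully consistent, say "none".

D

Per-candidate check:
(A) warming surface water — algal biomass up ✗; macroinvertebrate diversity down ✓; dissolved oxygen down ✓; fish kill events ✗; sediment load up ✗; water clarity down ✗
(B) agricultural runoff — does not account for macroinvertebrate diversity down, sediment load up, water clarity down
(C) invasive grazer introduction — algal biomass up ✓; macroinvertebrate diversity down ✓; dissolved oxygen down ✓; fish kill events ✗; sediment load up ✓; water clarity down ✓
(D) groundwater intrusion — accounts for every observation (algal biomass up via pH down → algal biomass up)
Only (D) is consistent with every observation.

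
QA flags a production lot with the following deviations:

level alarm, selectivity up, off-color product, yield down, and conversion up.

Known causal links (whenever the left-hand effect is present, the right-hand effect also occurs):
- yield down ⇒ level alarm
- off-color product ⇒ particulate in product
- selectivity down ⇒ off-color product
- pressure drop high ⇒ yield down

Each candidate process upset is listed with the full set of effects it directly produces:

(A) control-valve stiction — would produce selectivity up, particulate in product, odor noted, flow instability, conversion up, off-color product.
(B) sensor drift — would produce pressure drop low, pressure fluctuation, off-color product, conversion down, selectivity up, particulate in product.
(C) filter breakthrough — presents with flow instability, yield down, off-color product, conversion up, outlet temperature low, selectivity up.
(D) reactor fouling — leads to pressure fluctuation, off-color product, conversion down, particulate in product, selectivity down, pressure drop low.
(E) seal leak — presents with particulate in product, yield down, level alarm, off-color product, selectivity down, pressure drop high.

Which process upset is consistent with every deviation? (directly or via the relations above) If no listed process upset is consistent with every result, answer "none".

C

Checking each candidate against the observations:
(A) control-valve stiction — level alarm -; selectivity up +; off-color product +; yield down -; conversion up +
(B) sensor drift — fails on level alarm, yield down, conversion up (predicts conversion down, not conversion up)
(C) filter breakthrough — level alarm + (via yield down → level alarm); selectivity up +; off-color product +; yield down +; conversion up +
(D) reactor fouling — fails on level alarm, selectivity up, yield down, conversion up (predicts selectivity down, not selectivity up; predicts conversion down, not conversion up)
(E) seal leak — fails on selectivity up, conversion up (predicts selectivity down, not selectivity up)
(C) alone accounts for all the evidence.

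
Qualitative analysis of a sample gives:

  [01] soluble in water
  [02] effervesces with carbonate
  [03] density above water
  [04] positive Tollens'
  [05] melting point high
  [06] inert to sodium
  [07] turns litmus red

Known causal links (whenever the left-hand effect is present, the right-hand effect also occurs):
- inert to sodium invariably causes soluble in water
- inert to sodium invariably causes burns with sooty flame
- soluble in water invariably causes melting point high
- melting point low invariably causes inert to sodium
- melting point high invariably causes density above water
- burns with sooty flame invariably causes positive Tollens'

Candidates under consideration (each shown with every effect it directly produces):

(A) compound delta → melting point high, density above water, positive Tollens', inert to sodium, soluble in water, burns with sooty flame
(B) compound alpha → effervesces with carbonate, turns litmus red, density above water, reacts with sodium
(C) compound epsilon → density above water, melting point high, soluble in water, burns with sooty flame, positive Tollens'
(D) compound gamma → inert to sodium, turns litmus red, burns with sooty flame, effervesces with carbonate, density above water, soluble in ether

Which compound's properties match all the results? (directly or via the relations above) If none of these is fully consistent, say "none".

Checking each candidate against the observations:
(A) compound delta — soluble in water match; effervesces with carbonate miss; density above water match; positive Tollens' match; melting point high match; inert to sodium match; turns litmus red miss
(B) compound alpha — fails on soluble in water, positive Tollens', melting point high, inert to sodium (predicts reacts with sodium, not inert to sodium)
(C) compound epsilon — does not account for effervesces with carbonate, inert to sodium, turns litmus red
(D) compound gamma — accounts for every observation (soluble in water by inert to sodium → soluble in water)
Only (D) is consistent with every observation.

D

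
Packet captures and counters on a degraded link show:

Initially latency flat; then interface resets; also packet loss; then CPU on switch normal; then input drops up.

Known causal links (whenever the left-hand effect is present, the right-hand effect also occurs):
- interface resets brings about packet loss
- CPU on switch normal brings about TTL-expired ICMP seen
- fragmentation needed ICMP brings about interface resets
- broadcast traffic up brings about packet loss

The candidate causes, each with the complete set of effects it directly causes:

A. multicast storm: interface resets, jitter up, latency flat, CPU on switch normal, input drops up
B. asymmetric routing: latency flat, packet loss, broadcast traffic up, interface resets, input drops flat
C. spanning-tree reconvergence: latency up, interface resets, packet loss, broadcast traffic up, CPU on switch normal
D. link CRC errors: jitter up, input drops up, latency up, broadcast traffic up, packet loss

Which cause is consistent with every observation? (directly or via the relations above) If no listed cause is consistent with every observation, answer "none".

A

Checking each candidate against the observations:
(A) multicast storm — accounts for every observation (packet loss via interface resets → packet loss)
(B) asymmetric routing — latency flat ✓; interface resets ✓; packet loss ✓; CPU on switch normal ✗; input drops up ✗
(C) spanning-tree reconvergence — fails on latency flat, input drops up (predicts latency up, not latency flat)
(D) link CRC errors — fails on latency flat, interface resets, CPU on switch normal (predicts latency up, not latency flat)
(A) alone accounts for all the evidence.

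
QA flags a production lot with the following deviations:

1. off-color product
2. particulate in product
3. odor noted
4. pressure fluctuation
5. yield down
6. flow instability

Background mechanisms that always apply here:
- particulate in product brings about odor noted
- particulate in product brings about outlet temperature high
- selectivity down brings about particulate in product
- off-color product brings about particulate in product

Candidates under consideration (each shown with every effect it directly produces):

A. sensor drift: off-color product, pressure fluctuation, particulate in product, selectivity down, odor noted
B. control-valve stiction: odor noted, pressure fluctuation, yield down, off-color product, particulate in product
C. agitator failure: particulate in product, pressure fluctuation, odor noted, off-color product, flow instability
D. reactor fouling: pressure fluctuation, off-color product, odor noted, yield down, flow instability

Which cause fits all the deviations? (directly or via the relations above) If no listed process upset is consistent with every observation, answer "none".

For each candidate, compare predicted effects to what was observed:
(A) sensor drift — off-color product +; particulate in product +; odor noted +; pressure fluctuation +; yield down -; flow instability -
(B) control-valve stiction — does not account for flow instability
(C) agitator failure — off-color product +; particulate in product +; odor noted +; pressure fluctuation +; yield down -; flow instability +
(D) reactor fouling — accounts for every observation (particulate in product via off-color product → particulate in product)
(D) is the only candidate with no mismatches.

D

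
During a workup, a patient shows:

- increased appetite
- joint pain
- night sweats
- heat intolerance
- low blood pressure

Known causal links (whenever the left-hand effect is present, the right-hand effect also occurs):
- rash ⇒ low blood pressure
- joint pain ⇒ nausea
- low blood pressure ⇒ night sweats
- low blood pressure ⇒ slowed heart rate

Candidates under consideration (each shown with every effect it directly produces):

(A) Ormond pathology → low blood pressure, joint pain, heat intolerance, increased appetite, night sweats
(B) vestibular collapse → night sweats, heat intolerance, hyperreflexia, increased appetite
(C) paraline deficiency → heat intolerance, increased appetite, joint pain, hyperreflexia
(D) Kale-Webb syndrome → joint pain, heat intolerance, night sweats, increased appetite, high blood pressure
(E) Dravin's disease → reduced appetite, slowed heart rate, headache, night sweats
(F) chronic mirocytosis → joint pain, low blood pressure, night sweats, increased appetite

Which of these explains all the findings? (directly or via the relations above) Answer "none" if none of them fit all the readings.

Testing each hypothesis:
(A) Ormond pathology — accounts for every observation
(B) vestibular collapse — increased appetite ✓; joint pain ✗; night sweats ✓; heat intolerance ✓; low blood pressure ✗
(C) paraline deficiency — increased appetite ✓; joint pain ✓; night sweats ✗; heat intolerance ✓; low blood pressure ✗
(D) Kale-Webb syndrome — fails on low blood pressure (predicts high blood pressure, not low blood pressure)
(E) Dravin's disease — increased appetite ✗; joint pain ✗; night sweats ✓; heat intolerance ✗; low blood pressure ✗
(F) chronic mirocytosis — does not account for heat intolerance
(A) alone accounts for all the evidence.

A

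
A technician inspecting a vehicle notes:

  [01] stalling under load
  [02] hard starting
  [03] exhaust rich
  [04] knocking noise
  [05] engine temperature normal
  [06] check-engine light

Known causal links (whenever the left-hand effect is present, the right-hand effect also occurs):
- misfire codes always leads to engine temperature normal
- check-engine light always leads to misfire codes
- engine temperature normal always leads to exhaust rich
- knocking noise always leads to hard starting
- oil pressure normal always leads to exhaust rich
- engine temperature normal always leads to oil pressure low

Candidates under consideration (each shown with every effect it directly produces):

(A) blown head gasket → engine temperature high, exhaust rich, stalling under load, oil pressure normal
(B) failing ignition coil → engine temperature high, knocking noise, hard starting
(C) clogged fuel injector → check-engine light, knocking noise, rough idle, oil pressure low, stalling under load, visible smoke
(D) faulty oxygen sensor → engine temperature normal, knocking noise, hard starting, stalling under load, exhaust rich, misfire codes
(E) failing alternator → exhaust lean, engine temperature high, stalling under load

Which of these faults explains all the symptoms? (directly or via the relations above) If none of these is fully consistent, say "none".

Checking each candidate against the observations:
(A) blown head gasket — fails on hard starting, knocking noise, engine temperature normal, check-engine light (predicts engine temperature high, not engine temperature normal)
(B) failing ignition coil — stalling under load ✗; hard starting ✓; exhaust rich ✗; knocking noise ✓; engine temperature normal ✗; check-engine light ✗
(C) clogged fuel injector — accounts for every observation (hard starting through knocking noise → hard starting)
(D) faulty oxygen sensor — does not account for check-engine light
(E) failing alternator — stalling under load ✓; hard starting ✗; exhaust rich ✗; knocking noise ✗; engine temperature normal ✗; check-engine light ✗
(C) is the only candidate with no mismatches.

C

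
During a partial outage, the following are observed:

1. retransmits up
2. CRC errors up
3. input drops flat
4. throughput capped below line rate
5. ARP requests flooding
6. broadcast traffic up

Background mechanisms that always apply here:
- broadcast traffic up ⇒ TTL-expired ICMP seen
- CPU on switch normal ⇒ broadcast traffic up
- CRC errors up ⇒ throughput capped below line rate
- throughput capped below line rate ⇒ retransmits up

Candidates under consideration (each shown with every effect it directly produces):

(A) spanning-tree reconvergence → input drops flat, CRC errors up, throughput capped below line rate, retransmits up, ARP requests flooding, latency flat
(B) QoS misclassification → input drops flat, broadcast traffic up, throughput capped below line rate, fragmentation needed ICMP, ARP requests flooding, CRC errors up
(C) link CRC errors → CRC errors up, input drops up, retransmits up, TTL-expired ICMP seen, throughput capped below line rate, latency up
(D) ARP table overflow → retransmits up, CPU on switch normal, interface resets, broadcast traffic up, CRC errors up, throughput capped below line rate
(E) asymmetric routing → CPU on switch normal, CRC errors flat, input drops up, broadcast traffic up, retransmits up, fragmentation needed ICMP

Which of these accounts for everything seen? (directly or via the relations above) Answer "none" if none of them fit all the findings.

B

For each candidate, compare predicted effects to what was observed:
(A) spanning-tree reconvergence — retransmits up match; CRC errors up match; input drops flat match; throughput capped below line rate match; ARP requests flooding match; broadcast traffic up miss
(B) QoS misclassification — retransmits up match (by throughput capped below line rate → retransmits up); CRC errors up match; input drops flat match; throughput capped below line rate match; ARP requests flooding match; broadcast traffic up match
(C) link CRC errors — retransmits up match; CRC errors up match; input drops flat miss; throughput capped below line rate match; ARP requests flooding miss; broadcast traffic up miss
(D) ARP table overflow — retransmits up match; CRC errors up match; input drops flat miss; throughput capped below line rate match; ARP requests flooding miss; broadcast traffic up match
(E) asymmetric routing — fails on CRC errors up, input drops flat, throughput capped below line rate, ARP requests flooding (predicts CRC errors flat, not CRC errors up; predicts input drops up, not input drops flat)
(B) is the only candidate with no mismatches.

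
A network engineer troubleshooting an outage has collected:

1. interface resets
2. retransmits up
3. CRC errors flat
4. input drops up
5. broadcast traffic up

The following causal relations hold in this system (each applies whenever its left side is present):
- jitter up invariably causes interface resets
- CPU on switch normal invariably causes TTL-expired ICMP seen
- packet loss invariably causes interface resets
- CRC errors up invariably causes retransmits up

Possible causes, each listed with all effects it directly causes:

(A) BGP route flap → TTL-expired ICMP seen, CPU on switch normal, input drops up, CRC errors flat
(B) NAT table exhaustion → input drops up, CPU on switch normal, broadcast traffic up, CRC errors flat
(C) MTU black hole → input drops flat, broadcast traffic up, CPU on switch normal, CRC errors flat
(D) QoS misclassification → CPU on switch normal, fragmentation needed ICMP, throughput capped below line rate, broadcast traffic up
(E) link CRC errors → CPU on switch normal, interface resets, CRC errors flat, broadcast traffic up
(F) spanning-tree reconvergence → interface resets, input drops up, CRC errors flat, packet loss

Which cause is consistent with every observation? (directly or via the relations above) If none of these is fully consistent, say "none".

For each candidate, compare predicted effects to what was observed:
(A) BGP route flap — interface resets miss; retransmits up miss; CRC errors flat match; input drops up match; broadcast traffic up miss
(B) NAT table exhaustion — interface resets miss; retransmits up miss; CRC errors flat match; input drops up match; broadcast traffic up match
(C) MTU black hole — fails on interface resets, retransmits up, input drops up (predicts input drops flat, not input drops up)
(D) QoS misclassification — does not account for interface resets, retransmits up, CRC errors flat, input drops up
(E) link CRC errors — interface resets match; retransmits up miss; CRC errors flat match; input drops up miss; broadcast traffic up match
(F) spanning-tree reconvergence — does not account for retransmits up, broadcast traffic up
None of the listed candidates fits everything.

none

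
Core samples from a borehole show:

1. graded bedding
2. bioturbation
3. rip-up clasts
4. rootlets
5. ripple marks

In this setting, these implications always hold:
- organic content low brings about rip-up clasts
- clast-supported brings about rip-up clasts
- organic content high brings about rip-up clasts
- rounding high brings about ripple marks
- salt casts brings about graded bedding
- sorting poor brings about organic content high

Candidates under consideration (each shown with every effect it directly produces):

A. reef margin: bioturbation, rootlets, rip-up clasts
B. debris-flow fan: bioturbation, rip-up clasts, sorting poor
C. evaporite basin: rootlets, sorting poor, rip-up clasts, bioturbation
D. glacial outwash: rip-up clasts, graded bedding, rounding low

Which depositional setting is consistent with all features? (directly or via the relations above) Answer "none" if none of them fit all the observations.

For each candidate, compare predicted effects to what was observed:
(A) reef margin — graded bedding miss; bioturbation match; rip-up clasts match; rootlets match; ripple marks miss
(B) debris-flow fan — graded bedding miss; bioturbation match; rip-up clasts match; rootlets miss; ripple marks miss
(C) evaporite basin — does not account for graded bedding, ripple marks
(D) glacial outwash — does not account for bioturbation, rootlets, ripple marks
None of the listed candidates fits everything.

none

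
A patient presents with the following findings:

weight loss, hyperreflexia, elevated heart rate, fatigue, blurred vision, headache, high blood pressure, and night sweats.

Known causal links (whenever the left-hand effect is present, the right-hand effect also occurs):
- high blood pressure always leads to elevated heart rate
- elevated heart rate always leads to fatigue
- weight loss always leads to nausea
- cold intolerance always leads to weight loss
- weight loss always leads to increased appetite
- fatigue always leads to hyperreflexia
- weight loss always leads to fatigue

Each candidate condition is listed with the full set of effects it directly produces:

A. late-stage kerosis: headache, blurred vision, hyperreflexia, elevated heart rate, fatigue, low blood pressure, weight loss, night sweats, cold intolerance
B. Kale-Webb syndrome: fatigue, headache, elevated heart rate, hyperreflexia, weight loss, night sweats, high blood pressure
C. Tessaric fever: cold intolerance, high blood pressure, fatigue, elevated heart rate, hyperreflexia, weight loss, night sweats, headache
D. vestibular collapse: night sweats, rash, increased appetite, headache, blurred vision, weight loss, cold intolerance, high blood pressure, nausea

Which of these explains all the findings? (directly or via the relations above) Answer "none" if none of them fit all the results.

Testing each hypothesis:
(A) late-stage kerosis — fails on high blood pressure (predicts low blood pressure, not high blood pressure)
(B) Kale-Webb syndrome — weight loss match; hyperreflexia match; elevated heart rate match; fatigue match; blurred vision miss; headache match; high blood pressure match; night sweats match
(C) Tessaric fever — does not account for blurred vision
(D) vestibular collapse — accounts for every observation (hyperreflexia through weight loss → fatigue → hyperreflexia)
(D) is the only candidate with no mismatches.

D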